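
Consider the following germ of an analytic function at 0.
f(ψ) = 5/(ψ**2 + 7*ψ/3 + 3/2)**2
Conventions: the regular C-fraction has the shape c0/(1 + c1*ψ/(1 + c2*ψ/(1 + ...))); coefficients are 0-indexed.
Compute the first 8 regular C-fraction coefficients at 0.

Taylor coefficients (expand at 0): a_0 = 20/9, a_1 = -560/81, a_2 = 3200/243, a_3 = -128800/6561, a_4 = 1476400/59049, a_5 = -5022080/177147, a_6 = 139781120/4782969, a_7 = -1190470400/43046721.
c0 = a_0 = 20/9. Peel one level at a time: if S = 1 + c*ψ/S' with S'(0) = 1, then c is the ψ-coefficient of S and S' = c*ψ/(S - 1).
S_1 = c0/f = 1 + (28/9)*ψ + (304/81)*ψ^2 + ...; c1 = 28/9.
S_2 = c1*ψ/(S_1 - 1) = 1 + (-76/63)*ψ + (3130/3969)*ψ^2 + ...; c2 = -76/63.
S_3 = c2*ψ/(S_2 - 1) = 1 + (1565/2394)*ψ + (135/722)*ψ^2 + ...; c3 = 1565/2394.
S_4 = c3*ψ/(S_3 - 1) = 1 + (-1701/5947)*ψ + (273861/1959380)*ψ^2 + ...; c4 = -1701/5947.
S_5 = c4*ψ/(S_4 - 1) = 1 + (3059/6260)*ψ + (19/400)*ψ^2 + ...; c5 = 3059/6260.
S_6 = c5*ψ/(S_5 - 1) = 1 + (-313/3220)*ψ + (5634/129605)*ψ^2 + ...; c6 = -313/3220.
S_7 = c6*ψ/(S_6 - 1) = 1 + (72/161)*ψ + ...; c7 = 72/161.

The regular C-fraction coefficients are [20/9, 28/9, -76/63, 1565/2394, -1701/5947, 3059/6260, -313/3220, 72/161].


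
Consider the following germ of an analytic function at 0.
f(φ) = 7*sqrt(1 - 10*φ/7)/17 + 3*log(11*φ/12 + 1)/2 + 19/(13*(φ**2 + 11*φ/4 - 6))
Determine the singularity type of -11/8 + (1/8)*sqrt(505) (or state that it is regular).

The point is a pole of order 1.

The denominator factor φ**2 + 11*φ/4 - 6 vanishes at -11/8 + (1/8)*sqrt(505) and appears to the power 1; the numerator there equals 19/13, nonzero, and no other factor vanishes.
The branch terms are analytic at this point.
Hence a pole whose order is the multiplicity, 1.


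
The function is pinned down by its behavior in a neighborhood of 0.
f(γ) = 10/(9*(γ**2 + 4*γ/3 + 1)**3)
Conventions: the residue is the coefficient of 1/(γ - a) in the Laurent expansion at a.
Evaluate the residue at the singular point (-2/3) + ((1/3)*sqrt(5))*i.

The residue is -((81/200)*sqrt(5))*i.

The factor γ**2 + 4*γ/3 + 1 splits as (γ - a)(γ - a') with a = (-2/3) + ((1/3)*sqrt(5))*i, a' = (-2/3) - ((1/3)*sqrt(5))*i. At the order-3 pole a set g(γ) = (γ - a)^3*f(γ) = [10/9] / (γ - a')^3.
Order-3 pole: residue = g''(a)/2; g''((-2/3) + ((1/3)*sqrt(5))*i) = -((81/100)*sqrt(5))*i, so the residue is -((81/200)*sqrt(5))*i.


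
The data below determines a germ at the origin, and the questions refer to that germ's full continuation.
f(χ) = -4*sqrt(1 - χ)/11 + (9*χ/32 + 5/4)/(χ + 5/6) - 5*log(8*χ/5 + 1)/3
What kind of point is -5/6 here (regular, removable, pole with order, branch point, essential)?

The point is a pole of order 1.

The denominator factor χ + 5/6 vanishes at -5/6 and appears to the power 1; the numerator there equals 65/64, nonzero, and no other factor vanishes.
The branch terms are analytic at this point.
Hence a pole whose order is the multiplicity, 1.


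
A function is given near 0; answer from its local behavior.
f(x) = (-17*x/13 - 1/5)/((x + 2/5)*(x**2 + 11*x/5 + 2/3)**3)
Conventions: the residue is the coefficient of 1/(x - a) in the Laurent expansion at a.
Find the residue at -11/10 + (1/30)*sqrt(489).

The factor x**2 + 11*x/5 + 2/3 splits as (x - a)(x - a') with a = -11/10 + (1/30)*sqrt(489), a' = -11/10 - (1/30)*sqrt(489). At the order-3 pole a set g(x) = (x - a)^3*f(x) = [(-17*x/13 - 1/5)/(x + 2/5)] / (x - a')^3.
Order-3 pole: residue = g''(a)/2; g''(-11/10 + (1/30)*sqrt(489)) = 1771875/832 + (346535803125/3603181504)*sqrt(489), so the residue is 1771875/1664 + (346535803125/7206363008)*sqrt(489).

The residue is 1771875/1664 + (346535803125/7206363008)*sqrt(489).


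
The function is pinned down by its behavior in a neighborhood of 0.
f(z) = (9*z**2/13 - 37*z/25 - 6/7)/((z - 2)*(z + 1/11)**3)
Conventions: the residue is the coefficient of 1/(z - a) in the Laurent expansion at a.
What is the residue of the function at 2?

At the order-1 pole 2 set g(z) = (z - (2))*f(z) = (9*z**2/13 - 37*z/25 - 6/7)/(z + 1/11)**3.
Simple pole: residue = g(a) at a = 2, which is -3173104/27679925.

The residue is -3173104/27679925.


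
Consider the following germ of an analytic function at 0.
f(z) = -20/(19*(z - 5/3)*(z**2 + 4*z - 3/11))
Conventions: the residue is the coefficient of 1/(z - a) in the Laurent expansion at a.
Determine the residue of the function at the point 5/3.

The residue is -495/4313.

At the order-1 pole 5/3 set g(z) = (z - (5/3))*f(z) = -20/(19*(z**2 + 4*z - 3/11)).
Simple pole: residue = g(a) at a = 5/3, which is -495/4313.


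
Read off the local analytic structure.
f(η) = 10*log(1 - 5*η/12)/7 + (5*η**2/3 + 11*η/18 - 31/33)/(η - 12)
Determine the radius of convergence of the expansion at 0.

Denominator factor (η - 12): pole of order 1 at 12, modulus 12.
Branch term (10/7)*log(1 - η/(12/5)): its argument vanishes at η = 12/5, a logarithmic branch point, modulus 12/5.
The radius of convergence is the smallest modulus among the singular points: 12/5.

The radius of convergence is 12/5.


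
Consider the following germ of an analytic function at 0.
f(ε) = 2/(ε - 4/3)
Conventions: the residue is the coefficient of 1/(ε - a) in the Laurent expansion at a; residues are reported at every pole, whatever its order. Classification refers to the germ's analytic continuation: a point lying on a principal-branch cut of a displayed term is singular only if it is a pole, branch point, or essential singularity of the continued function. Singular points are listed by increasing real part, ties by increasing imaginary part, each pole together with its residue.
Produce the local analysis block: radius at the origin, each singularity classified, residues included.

Denominator factor (ε - 4/3): pole of order 1 at 4/3, modulus 4/3.
The radius of convergence is the smallest modulus among the singular points: 4/3.
At the order-1 pole 4/3 set g(ε) = (ε - (4/3))*f(ε) = 2.
Simple pole: residue = g(a) at a = 4/3, which is 2.

Radius of convergence at 0: 4/3.
At 4/3: a pole of order 1; residue 2.


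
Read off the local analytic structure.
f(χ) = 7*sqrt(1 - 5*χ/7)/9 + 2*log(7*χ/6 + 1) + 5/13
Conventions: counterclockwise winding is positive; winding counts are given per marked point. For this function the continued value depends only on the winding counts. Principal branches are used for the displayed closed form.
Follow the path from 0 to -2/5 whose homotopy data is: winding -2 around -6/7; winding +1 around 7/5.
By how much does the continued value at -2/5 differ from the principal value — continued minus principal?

The rational part is single-valued and drops out of the difference; each branch term changes only by its own monodromy.
(7/9)*sqrt(1 - χ/(7/5)): winding +1 is odd, the square root flips sign, contributing -2*(7/9)*sqrt(1 - (-2/5)/(7/5)) = -2*(7/9)*sqrt(9/7) = -(2/3)*sqrt(7).
(2)*log(1 - χ/(-6/7)): each positive loop around -6/7 adds 2*pi*i to the log, so winding -2 contributes (2)*(-2)*2*pi*i = -(8)*pi*i.
Summing the contributions at χ = -2/5 gives (-(2/3)*sqrt(7)) - ((8)*pi)*i.

Continued minus principal equals (-(2/3)*sqrt(7)) - ((8)*pi)*i.


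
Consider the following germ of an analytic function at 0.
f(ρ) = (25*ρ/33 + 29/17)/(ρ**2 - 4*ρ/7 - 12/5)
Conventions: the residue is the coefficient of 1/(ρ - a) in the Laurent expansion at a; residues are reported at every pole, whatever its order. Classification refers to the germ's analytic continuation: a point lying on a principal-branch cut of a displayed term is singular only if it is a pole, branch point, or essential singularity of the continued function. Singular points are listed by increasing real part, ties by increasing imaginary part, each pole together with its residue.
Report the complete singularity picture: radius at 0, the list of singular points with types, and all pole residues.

Denominator factor (ρ**2 - 4*ρ/7 - 12/5): discriminant 2432/245, real irrational roots 2/7 + (4/35)*sqrt(190) and 2/7 - (4/35)*sqrt(190); poles of order 1, moduli 2/7 + (4/35)*sqrt(190) and -2/7 + (4/35)*sqrt(190).
The radius of convergence is the smallest modulus among the singular points: -2/7 + (4/35)*sqrt(190).
The factor ρ**2 - 4*ρ/7 - 12/5 splits as (ρ - a)(ρ - a') with a = 2/7 - (4/35)*sqrt(190), a' = 2/7 + (4/35)*sqrt(190). At the order-1 pole a set g(ρ) = (ρ - a)*f(ρ) = [25*ρ/33 + 29/17] / (ρ - a').
Simple pole: residue = g(a) at a = 2/7 - (4/35)*sqrt(190), which is 25/66 - (7549/170544)*sqrt(190).
The factor ρ**2 - 4*ρ/7 - 12/5 splits as (ρ - a)(ρ - a') with a = 2/7 + (4/35)*sqrt(190), a' = 2/7 - (4/35)*sqrt(190). At the order-1 pole a set g(ρ) = (ρ - a)*f(ρ) = [25*ρ/33 + 29/17] / (ρ - a').
Simple pole: residue = g(a) at a = 2/7 + (4/35)*sqrt(190), which is 25/66 + (7549/170544)*sqrt(190).
List the singular points by increasing real part (a conjugate pair: the negative imaginary part first).

Radius of convergence at 0: -2/7 + (4/35)*sqrt(190).
At 2/7 - (4/35)*sqrt(190): a pole of order 1; residue 25/66 - (7549/170544)*sqrt(190).
At 2/7 + (4/35)*sqrt(190): a pole of order 1; residue 25/66 + (7549/170544)*sqrt(190).


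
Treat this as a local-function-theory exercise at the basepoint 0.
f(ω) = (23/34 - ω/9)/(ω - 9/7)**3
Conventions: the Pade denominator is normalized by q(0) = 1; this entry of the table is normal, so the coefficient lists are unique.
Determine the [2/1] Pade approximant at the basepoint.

Taylor coefficients needed (expand at 0): a_0 = -7889/24786, a_1 = -154007/223074, a_2 = -38416/37179, a_3 = -11815321/9034497.
Write the denominator as Q(ω) = 1 + q1*ω. Requiring Q*f - P = O(ω^4) with deg P <= 2 kills the coefficients of ω^3..ω^3 in Q*f:
  ω^3: a_3 + q1*a_2 = 0, i.e. -11815321/9034497 + (-38416/37179)*q1 = 0.
Solving this linear system: q1 = -4921/3888.
The numerator is Q*f truncated at degree 2: P0 = a_0 = -7889/24786; P1 = a_1 + q1*a_0 = -27709255/96367968; P2 = a_2 + q1*a_1 = -138300001/867311712.

The Pade approximant has numerator coefficients [-7889/24786, -27709255/96367968, -138300001/867311712]; denominator coefficients [1, -4921/3888].


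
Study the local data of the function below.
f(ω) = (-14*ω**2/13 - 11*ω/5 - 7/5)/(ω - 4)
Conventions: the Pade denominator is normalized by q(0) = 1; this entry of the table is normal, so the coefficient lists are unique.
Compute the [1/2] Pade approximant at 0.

The Pade approximant has numerator coefficients [7/20, 33673/106660]; denominator coefficients [1, -19613/21332, 62405/138658].

Taylor coefficients needed (expand at 0): a_0 = 7/20, a_1 = 51/80, a_2 = 1783/4160, a_3 = 1783/16640.
Write the denominator as Q(ω) = 1 + q1*ω + q2*ω^2. Requiring Q*f - P = O(ω^4) with deg P <= 1 kills the coefficients of ω^2..ω^3 in Q*f:
  ω^2: a_2 + q1*a_1 + q2*a_0 = 0, i.e. 1783/4160 + (51/80)*q1 + (7/20)*q2 = 0.
  ω^3: a_3 + q1*a_2 + q2*a_1 = 0, i.e. 1783/16640 + (1783/4160)*q1 + (51/80)*q2 = 0.
Solving this linear system: q1 = -19613/21332, q2 = 62405/138658.
The numerator is Q*f truncated at degree 1: P0 = a_0 = 7/20; P1 = a_1 + q1*a_0 = 33673/106660.


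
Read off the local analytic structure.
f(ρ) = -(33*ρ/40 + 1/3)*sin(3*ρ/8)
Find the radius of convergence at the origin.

The radius of convergence is infinite.

The factor -sin(3*ρ/8) is entire and contributes no finite singular point.
The polynomial part has no poles.
No finite singular points: the Taylor series at 0 converges everywhere.


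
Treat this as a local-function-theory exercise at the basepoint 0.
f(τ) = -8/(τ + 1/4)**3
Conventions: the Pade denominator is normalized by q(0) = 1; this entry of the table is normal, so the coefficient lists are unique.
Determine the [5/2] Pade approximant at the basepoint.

The Pade approximant has numerator coefficients [-512, 10240/7, -81920/21, 65536/7, -131072/7, 524288/21]; denominator coefficients [1, 64/7, 64/3].

Taylor coefficients needed (expand at 0): a_0 = -512, a_1 = 6144, a_2 = -49152, a_3 = 327680, a_4 = -1966080, a_5 = 11010048, a_6 = -58720256, a_7 = 301989888.
Write the denominator as Q(τ) = 1 + q1*τ + q2*τ^2. Requiring Q*f - P = O(τ^8) with deg P <= 5 kills the coefficients of τ^6..τ^7 in Q*f:
  τ^6: a_6 + q1*a_5 + q2*a_4 = 0, i.e. -58720256 + (11010048)*q1 + (-1966080)*q2 = 0.
  τ^7: a_7 + q1*a_6 + q2*a_5 = 0, i.e. 301989888 + (-58720256)*q1 + (11010048)*q2 = 0.
Solving this linear system: q1 = 64/7, q2 = 64/3.
The numerator is Q*f truncated at degree 5: P0 = a_0 = -512; P1 = a_1 + q1*a_0 = 10240/7; P2 = a_2 + q1*a_1 + q2*a_0 = -81920/21; P3 = a_3 + q1*a_2 + q2*a_1 = 65536/7; P4 = a_4 + q1*a_3 + q2*a_2 = -131072/7; P5 = a_5 + q1*a_4 + q2*a_3 = 524288/21.


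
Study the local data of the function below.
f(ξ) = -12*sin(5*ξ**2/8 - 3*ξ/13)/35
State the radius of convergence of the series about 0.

The radius of convergence is infinite.

The factor sin(5*ξ**2/8 - 3*ξ/13) is entire and contributes no finite singular point.
The polynomial part has no poles.
No finite singular points: the Taylor series at 0 converges everywhere.


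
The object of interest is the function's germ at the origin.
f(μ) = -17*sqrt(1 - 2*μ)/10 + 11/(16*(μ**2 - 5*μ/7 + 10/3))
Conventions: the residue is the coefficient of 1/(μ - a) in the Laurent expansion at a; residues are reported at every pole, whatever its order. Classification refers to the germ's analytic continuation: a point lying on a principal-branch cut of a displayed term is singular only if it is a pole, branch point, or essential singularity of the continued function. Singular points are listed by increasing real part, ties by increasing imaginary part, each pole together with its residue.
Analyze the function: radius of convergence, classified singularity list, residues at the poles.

Radius of convergence at 0: 1/2.
At (5/14) - ((1/42)*sqrt(5655))*i: a pole of order 1; residue ((77/30160)*sqrt(5655))*i.
At (5/14) + ((1/42)*sqrt(5655))*i: a pole of order 1; residue -((77/30160)*sqrt(5655))*i.
At 1/2: an algebraic (square-root) branch point.

Denominator factor (μ**2 - 5*μ/7 + 10/3): discriminant -1885/147, complex-conjugate roots (5/14) + ((1/42)*sqrt(5655))*i and (5/14) - ((1/42)*sqrt(5655))*i; poles of order 1, moduli (1/3)*sqrt(30) and (1/3)*sqrt(30).
Branch term (-17/10)*sqrt(1 - μ/(1/2)): its argument vanishes at μ = 1/2, a square-root branch point, modulus 1/2.
The radius of convergence is the smallest modulus among the singular points: 1/2.
The branch term is analytic at (5/14) - ((1/42)*sqrt(5655))*i and contributes nothing to the residue; only the rational part matters.
The factor μ**2 - 5*μ/7 + 10/3 splits as (μ - a)(μ - a') with a = (5/14) - ((1/42)*sqrt(5655))*i, a' = (5/14) + ((1/42)*sqrt(5655))*i. At the order-1 pole a set g(μ) = (μ - a)*(rational part) = [11/16] / (μ - a').
Simple pole: residue = g(a) at a = (5/14) - ((1/42)*sqrt(5655))*i, which is ((77/30160)*sqrt(5655))*i.
The branch term is analytic at (5/14) + ((1/42)*sqrt(5655))*i and contributes nothing to the residue; only the rational part matters.
The factor μ**2 - 5*μ/7 + 10/3 splits as (μ - a)(μ - a') with a = (5/14) + ((1/42)*sqrt(5655))*i, a' = (5/14) - ((1/42)*sqrt(5655))*i. At the order-1 pole a set g(μ) = (μ - a)*(rational part) = [11/16] / (μ - a').
Simple pole: residue = g(a) at a = (5/14) + ((1/42)*sqrt(5655))*i, which is -((77/30160)*sqrt(5655))*i.
List the singular points by increasing real part (a conjugate pair: the negative imaginary part first).


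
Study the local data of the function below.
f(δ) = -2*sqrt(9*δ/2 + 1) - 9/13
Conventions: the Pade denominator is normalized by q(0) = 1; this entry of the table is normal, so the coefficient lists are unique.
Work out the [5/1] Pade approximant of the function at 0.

The Pade approximant has numerator coefficients [-35/13, -1413/104, -81/8, 729/128, -6561/1024, 59049/8192]; denominator coefficients [1, 27/8].

Taylor coefficients needed (expand at 0): a_0 = -35/13, a_1 = -9/2, a_2 = 81/16, a_3 = -729/64, a_4 = 32805/1024, a_5 = -413343/4096, a_6 = 11160261/32768.
Write the denominator as Q(δ) = 1 + q1*δ. Requiring Q*f - P = O(δ^7) with deg P <= 5 kills the coefficients of δ^6..δ^6 in Q*f:
  δ^6: a_6 + q1*a_5 = 0, i.e. 11160261/32768 + (-413343/4096)*q1 = 0.
Solving this linear system: q1 = 27/8.
The numerator is Q*f truncated at degree 5: P0 = a_0 = -35/13; P1 = a_1 + q1*a_0 = -1413/104; P2 = a_2 + q1*a_1 = -81/8; P3 = a_3 + q1*a_2 = 729/128; P4 = a_4 + q1*a_3 = -6561/1024; P5 = a_5 + q1*a_4 = 59049/8192.


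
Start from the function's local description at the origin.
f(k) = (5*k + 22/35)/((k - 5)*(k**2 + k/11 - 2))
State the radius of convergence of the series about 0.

The radius of convergence is -1/22 + (1/22)*sqrt(969).

Denominator factor (k**2 + k/11 - 2): discriminant 969/121, real irrational roots -1/22 + (1/22)*sqrt(969) and -1/22 - (1/22)*sqrt(969); poles of order 1, moduli -1/22 + (1/22)*sqrt(969) and 1/22 + (1/22)*sqrt(969).
Denominator factor (k - 5): pole of order 1 at 5, modulus 5.
The radius of convergence is the smallest modulus among the singular points: -1/22 + (1/22)*sqrt(969).


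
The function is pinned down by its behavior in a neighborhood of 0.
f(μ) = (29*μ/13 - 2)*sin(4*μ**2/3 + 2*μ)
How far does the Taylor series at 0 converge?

The radius of convergence is infinite.

The factor sin(4*μ**2/3 + 2*μ) is entire and contributes no finite singular point.
The polynomial part has no poles.
No finite singular points: the Taylor series at 0 converges everywhere.


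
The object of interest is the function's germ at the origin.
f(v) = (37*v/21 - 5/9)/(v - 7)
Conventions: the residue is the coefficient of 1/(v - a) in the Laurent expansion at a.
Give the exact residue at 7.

At the order-1 pole 7 set g(v) = (v - (7))*f(v) = 37*v/21 - 5/9.
Simple pole: residue = g(a) at a = 7, which is 106/9.

The residue is 106/9.


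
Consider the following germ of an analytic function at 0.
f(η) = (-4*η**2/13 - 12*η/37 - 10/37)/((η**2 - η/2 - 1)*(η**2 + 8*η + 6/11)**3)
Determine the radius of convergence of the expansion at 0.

Denominator factor (η**2 + 8*η + 6/11)^3: discriminant 680/11, real irrational roots -4 + (1/11)*sqrt(1870) and -4 - (1/11)*sqrt(1870); poles of order 3, moduli 4 - (1/11)*sqrt(1870) and 4 + (1/11)*sqrt(1870).
Denominator factor (η**2 - η/2 - 1): discriminant 17/4, real irrational roots 1/4 + (1/4)*sqrt(17) and 1/4 - (1/4)*sqrt(17); poles of order 1, moduli 1/4 + (1/4)*sqrt(17) and -1/4 + (1/4)*sqrt(17).
The radius of convergence is the smallest modulus among the singular points: 4 - (1/11)*sqrt(1870).

The radius of convergence is 4 - (1/11)*sqrt(1870).


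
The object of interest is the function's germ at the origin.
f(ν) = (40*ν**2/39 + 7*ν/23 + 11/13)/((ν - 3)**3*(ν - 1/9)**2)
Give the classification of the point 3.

The point is a pole of order 3.

The denominator factor ν - 3 vanishes at 3 and appears to the power 3; the numerator there equals 3286/299, nonzero, and no other factor vanishes.
Hence a pole whose order is the multiplicity, 3.


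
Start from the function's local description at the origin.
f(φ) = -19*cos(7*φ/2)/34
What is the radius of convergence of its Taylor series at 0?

The radius of convergence is infinite.

The factor cos(7*φ/2) is entire and contributes no finite singular point.
The polynomial part has no poles.
No finite singular points: the Taylor series at 0 converges everywhere.


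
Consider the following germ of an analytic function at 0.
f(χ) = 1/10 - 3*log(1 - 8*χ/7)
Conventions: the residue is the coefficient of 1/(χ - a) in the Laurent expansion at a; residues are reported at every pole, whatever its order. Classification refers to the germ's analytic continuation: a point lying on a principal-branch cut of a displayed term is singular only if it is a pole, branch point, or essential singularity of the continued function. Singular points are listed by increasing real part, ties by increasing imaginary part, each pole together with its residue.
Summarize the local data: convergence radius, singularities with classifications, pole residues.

Branch term (-3)*log(1 - χ/(7/8)): its argument vanishes at χ = 7/8, a logarithmic branch point, modulus 7/8.
The radius of convergence is the smallest modulus among the singular points: 7/8.

Radius of convergence at 0: 7/8.
At 7/8: a logarithmic branch point.


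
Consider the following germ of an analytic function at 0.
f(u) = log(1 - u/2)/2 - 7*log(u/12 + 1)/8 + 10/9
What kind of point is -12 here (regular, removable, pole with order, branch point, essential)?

The point is a logarithmic branch point.

The term (-7/8)*log(1 - u/(-12)) has argument 1 - -12/(-12) = 0 at -12: a logarithmic (infinitely-sheeted) branch point; the remaining terms are analytic or single-valued there.


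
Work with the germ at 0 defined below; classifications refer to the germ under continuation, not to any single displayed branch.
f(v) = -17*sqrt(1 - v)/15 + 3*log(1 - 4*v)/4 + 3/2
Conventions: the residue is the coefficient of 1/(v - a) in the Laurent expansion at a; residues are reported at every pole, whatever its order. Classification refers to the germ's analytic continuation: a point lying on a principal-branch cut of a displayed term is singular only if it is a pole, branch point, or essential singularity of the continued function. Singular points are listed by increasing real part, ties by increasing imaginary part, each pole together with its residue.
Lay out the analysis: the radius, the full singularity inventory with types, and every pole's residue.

Radius of convergence at 0: 1/4.
At 1/4: a logarithmic branch point.
At 1: an algebraic (square-root) branch point.

Branch term (3/4)*log(1 - v/(1/4)): its argument vanishes at v = 1/4, a logarithmic branch point, modulus 1/4.
Branch term (-17/15)*sqrt(1 - v/(1)): its argument vanishes at v = 1, a square-root branch point, modulus 1.
The radius of convergence is the smallest modulus among the singular points: 1/4.
List the singular points by increasing real part (a conjugate pair: the negative imaginary part first).


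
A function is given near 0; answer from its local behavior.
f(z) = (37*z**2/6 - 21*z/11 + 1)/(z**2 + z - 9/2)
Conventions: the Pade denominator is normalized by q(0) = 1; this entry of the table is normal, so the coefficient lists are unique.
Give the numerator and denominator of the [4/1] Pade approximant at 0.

Taylor coefficients needed (expand at 0): a_0 = -2/9, a_1 = 334/891, a_2 = -10717/8019, a_3 = -1402/6561, a_4 = -223750/649539, a_5 = -725096/5845851.
Write the denominator as Q(z) = 1 + q1*z. Requiring Q*f - P = O(z^6) with deg P <= 4 kills the coefficients of z^5..z^5 in Q*f:
  z^5: a_5 + q1*a_4 = 0, i.e. -725096/5845851 + (-223750/649539)*q1 = 0.
Solving this linear system: q1 = -362548/1006875.
The numerator is Q*f truncated at degree 4: P0 = a_0 = -2/9; P1 = a_1 + q1*a_0 = 5038034/11075625; P2 = a_2 + q1*a_1 = -4444631/3020625; P3 = a_3 + q1*a_2 = 8889262/33226875; P4 = a_4 + q1*a_3 = -8889262/33226875.

The Pade approximant has numerator coefficients [-2/9, 5038034/11075625, -4444631/3020625, 8889262/33226875, -8889262/33226875]; denominator coefficients [1, -362548/1006875].


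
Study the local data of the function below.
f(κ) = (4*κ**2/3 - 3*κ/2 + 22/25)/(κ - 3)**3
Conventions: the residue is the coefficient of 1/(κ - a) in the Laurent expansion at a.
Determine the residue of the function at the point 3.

The residue is 4/3.

At the order-3 pole 3 set g(κ) = (κ - (3))^3*f(κ) = 4*κ**2/3 - 3*κ/2 + 22/25.
Order-3 pole: residue = g''(a)/2; g''(3) = 8/3, so the residue is 4/3.


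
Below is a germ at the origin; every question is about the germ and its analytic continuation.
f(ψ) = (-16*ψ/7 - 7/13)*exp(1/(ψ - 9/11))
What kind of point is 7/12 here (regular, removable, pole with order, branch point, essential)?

The point is a regular point.

There is no denominator, hence no pole anywhere.
The essential point of exp(1/(ψ - (9/11))) is 9/11, not 7/12.
So the germ continues analytically to 7/12.


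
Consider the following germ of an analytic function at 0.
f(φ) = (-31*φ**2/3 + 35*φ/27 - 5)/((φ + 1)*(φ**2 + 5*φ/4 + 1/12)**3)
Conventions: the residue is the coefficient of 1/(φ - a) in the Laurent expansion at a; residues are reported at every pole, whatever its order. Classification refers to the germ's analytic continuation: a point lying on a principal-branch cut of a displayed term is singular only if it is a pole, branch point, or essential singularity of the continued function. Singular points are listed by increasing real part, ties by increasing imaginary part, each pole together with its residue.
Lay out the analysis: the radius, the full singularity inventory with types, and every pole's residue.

Radius of convergence at 0: 5/8 - (1/24)*sqrt(177).
At -5/8 - (1/24)*sqrt(177): a pole of order 3; residue -1796 - (26911084/205379)*sqrt(177).
At -1: a pole of order 1; residue 3592.
At -5/8 + (1/24)*sqrt(177): a pole of order 3; residue -1796 + (26911084/205379)*sqrt(177).


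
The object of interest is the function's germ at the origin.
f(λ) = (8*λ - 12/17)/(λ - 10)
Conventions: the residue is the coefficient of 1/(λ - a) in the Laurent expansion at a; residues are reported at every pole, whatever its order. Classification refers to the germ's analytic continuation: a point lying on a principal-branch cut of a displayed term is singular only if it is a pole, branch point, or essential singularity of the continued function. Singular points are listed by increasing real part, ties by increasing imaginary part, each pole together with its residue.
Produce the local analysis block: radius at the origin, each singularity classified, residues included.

Radius of convergence at 0: 10.
At 10: a pole of order 1; residue 1348/17.

Denominator factor (λ - 10): pole of order 1 at 10, modulus 10.
The radius of convergence is the smallest modulus among the singular points: 10.
At the order-1 pole 10 set g(λ) = (λ - (10))*f(λ) = 8*λ - 12/17.
Simple pole: residue = g(a) at a = 10, which is 1348/17.


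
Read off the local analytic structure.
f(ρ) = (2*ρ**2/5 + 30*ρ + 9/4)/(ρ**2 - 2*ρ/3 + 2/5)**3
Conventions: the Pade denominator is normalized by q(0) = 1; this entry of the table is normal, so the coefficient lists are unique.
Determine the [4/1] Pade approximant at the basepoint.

Taylor coefficients needed (expand at 0): a_0 = 1125/32, a_1 = 20625/32, a_2 = 171025/64, a_3 = 50375/12, a_4 = -2082625/576, a_5 = -51461875/1728.
Write the denominator as Q(ρ) = 1 + q1*ρ. Requiring Q*f - P = O(ρ^6) with deg P <= 4 kills the coefficients of ρ^5..ρ^5 in Q*f:
  ρ^5: a_5 + q1*a_4 = 0, i.e. -51461875/1728 + (-2082625/576)*q1 = 0.
Solving this linear system: q1 = -411695/49983.
The numerator is Q*f truncated at degree 4: P0 = a_0 = 1125/32; P1 = a_1 + q1*a_0 = 47311875/133288; P2 = a_2 + q1*a_1 = -2811358725/1066304; P3 = a_3 + q1*a_2 = -56981371375/3198912; P4 = a_4 + q1*a_3 = -40724976125/1066304.

The Pade approximant has numerator coefficients [1125/32, 47311875/133288, -2811358725/1066304, -56981371375/3198912, -40724976125/1066304]; denominator coefficients [1, -411695/49983].


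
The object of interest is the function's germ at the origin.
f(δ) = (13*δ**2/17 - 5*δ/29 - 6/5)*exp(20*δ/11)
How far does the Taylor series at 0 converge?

The radius of convergence is infinite.

The factor exp(20*δ/11) is entire and contributes no finite singular point.
The polynomial part has no poles.
No finite singular points: the Taylor series at 0 converges everywhere.


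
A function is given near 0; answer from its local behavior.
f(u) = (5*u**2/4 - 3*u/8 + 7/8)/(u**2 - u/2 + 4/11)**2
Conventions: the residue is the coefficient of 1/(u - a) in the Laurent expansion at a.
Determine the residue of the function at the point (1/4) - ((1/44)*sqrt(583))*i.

The factor u**2 - u/2 + 4/11 splits as (u - a)(u - a') with a = (1/4) - ((1/44)*sqrt(583))*i, a' = (1/4) + ((1/44)*sqrt(583))*i. At the order-2 pole a set g(u) = (u - a)^2*f(u) = [5*u**2/4 - 3*u/8 + 7/8] / (u - a')^2.
Order-2 pole: residue = g'(a); g'((1/4) - ((1/44)*sqrt(583))*i) = ((435/5618)*sqrt(583))*i, so the residue is ((435/5618)*sqrt(583))*i.

The residue is ((435/5618)*sqrt(583))*i.


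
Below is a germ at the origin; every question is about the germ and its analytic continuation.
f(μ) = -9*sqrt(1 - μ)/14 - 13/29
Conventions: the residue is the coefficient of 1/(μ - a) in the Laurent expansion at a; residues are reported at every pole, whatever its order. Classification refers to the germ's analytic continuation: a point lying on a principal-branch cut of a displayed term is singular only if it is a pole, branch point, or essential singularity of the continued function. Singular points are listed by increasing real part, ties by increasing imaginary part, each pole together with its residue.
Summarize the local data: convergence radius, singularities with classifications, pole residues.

Branch term (-9/14)*sqrt(1 - μ/(1)): its argument vanishes at μ = 1, a square-root branch point, modulus 1.
The radius of convergence is the smallest modulus among the singular points: 1.

Radius of convergence at 0: 1.
At 1: an algebraic (square-root) branch point.


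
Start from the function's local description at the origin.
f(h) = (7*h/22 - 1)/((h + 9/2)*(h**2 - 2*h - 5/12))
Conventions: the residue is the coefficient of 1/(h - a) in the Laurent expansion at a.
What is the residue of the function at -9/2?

At the order-1 pole -9/2 set g(h) = (h - (-9/2))*f(h) = (7*h/22 - 1)/(h**2 - 2*h - 5/12).
Simple pole: residue = g(a) at a = -9/2, which is -321/3806.

The residue is -321/3806.


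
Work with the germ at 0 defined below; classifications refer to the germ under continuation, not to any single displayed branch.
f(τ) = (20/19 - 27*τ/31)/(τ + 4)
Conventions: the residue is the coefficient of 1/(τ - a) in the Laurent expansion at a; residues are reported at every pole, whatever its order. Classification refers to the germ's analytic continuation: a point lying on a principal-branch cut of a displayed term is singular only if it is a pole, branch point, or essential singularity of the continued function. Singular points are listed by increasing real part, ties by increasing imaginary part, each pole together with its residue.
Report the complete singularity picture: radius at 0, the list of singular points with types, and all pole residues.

Denominator factor (τ + 4): pole of order 1 at -4, modulus 4.
The radius of convergence is the smallest modulus among the singular points: 4.
At the order-1 pole -4 set g(τ) = (τ - (-4))*f(τ) = 20/19 - 27*τ/31.
Simple pole: residue = g(a) at a = -4, which is 2672/589.

Radius of convergence at 0: 4.
At -4: a pole of order 1; residue 2672/589.


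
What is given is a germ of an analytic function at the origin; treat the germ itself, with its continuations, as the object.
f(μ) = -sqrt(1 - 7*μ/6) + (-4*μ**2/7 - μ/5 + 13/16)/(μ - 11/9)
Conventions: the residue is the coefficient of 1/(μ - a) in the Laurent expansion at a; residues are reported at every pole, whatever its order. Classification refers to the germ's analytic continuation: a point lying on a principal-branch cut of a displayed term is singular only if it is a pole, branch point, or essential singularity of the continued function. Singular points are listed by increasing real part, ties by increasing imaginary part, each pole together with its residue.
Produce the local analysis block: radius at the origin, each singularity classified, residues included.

Radius of convergence at 0: 6/7.
At 6/7: an algebraic (square-root) branch point.
At 11/9: a pole of order 1; residue -12953/45360.

Denominator factor (μ - 11/9): pole of order 1 at 11/9, modulus 11/9.
Branch term (-1)*sqrt(1 - μ/(6/7)): its argument vanishes at μ = 6/7, a square-root branch point, modulus 6/7.
The radius of convergence is the smallest modulus among the singular points: 6/7.
The branch term is analytic at 11/9 and contributes nothing to the residue; only the rational part matters.
At the order-1 pole 11/9 set g(μ) = (μ - (11/9))*(rational part) = -4*μ**2/7 - μ/5 + 13/16.
Simple pole: residue = g(a) at a = 11/9, which is -12953/45360.
List the singular points by increasing real part (a conjugate pair: the negative imaginary part first).


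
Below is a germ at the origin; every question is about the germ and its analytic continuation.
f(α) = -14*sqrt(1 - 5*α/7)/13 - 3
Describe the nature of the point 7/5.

The point is an algebraic (square-root) branch point.

The term (-14/13)*sqrt(1 - α/(7/5)) has argument 1 - 7/5/(7/5) = 0 at 7/5: a square-root (algebraic, two-sheeted) branch point; the remaining terms are analytic or single-valued there.


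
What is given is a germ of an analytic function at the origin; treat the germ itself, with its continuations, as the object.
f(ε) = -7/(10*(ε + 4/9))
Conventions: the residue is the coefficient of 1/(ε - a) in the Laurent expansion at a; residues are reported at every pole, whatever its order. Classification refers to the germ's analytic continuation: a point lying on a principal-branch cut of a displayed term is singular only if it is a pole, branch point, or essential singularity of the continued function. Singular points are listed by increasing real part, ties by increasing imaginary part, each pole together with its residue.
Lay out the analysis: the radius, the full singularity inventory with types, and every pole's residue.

Denominator factor (ε + 4/9): pole of order 1 at -4/9, modulus 4/9.
The radius of convergence is the smallest modulus among the singular points: 4/9.
At the order-1 pole -4/9 set g(ε) = (ε - (-4/9))*f(ε) = -7/10.
Simple pole: residue = g(a) at a = -4/9, which is -7/10.

Radius of convergence at 0: 4/9.
At -4/9: a pole of order 1; residue -7/10.


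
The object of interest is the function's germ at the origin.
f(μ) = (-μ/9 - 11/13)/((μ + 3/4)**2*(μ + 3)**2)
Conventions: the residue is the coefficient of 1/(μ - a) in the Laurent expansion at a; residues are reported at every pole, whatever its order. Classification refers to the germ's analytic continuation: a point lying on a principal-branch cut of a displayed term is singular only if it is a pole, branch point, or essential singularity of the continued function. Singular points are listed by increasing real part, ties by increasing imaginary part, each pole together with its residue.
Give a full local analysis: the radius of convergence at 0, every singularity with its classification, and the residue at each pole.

Denominator factor (μ + 3)^2: pole of order 2 at -3, modulus 3.
Denominator factor (μ + 3/4)^2: pole of order 2 at -3/4, modulus 3/4.
The radius of convergence is the smallest modulus among the singular points: 3/4.
At the order-2 pole -3 set g(μ) = (μ - (-3))^2*f(μ) = (-μ/9 - 11/13)/(μ + 3/4)**2.
Order-2 pole: residue = g'(a); g'(-3) = -3184/28431, so the residue is -3184/28431.
At the order-2 pole -3/4 set g(μ) = (μ - (-3/4))^2*f(μ) = (-μ/9 - 11/13)/(μ + 3)**2.
Order-2 pole: residue = g'(a); g'(-3/4) = 3184/28431, so the residue is 3184/28431.
List the singular points by increasing real part (a conjugate pair: the negative imaginary part first).

Radius of convergence at 0: 3/4.
At -3: a pole of order 2; residue -3184/28431.
At -3/4: a pole of order 2; residue 3184/28431.


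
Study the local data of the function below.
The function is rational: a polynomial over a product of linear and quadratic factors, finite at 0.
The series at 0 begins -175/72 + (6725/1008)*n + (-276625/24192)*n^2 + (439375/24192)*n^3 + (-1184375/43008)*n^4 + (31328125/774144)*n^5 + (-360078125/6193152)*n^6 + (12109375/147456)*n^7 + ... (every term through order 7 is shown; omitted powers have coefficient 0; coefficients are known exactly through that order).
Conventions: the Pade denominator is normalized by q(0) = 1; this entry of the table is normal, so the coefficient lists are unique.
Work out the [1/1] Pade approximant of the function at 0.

The Pade approximant has numerator coefficients [-175/72, 8153675/3253824]; denominator coefficients [1, 11065/6456].

Taylor coefficients needed (read off): a_0 = -175/72, a_1 = 6725/1008, a_2 = -276625/24192.
Write the denominator as Q(n) = 1 + q1*n. Requiring Q*f - P = O(n^3) with deg P <= 1 kills the coefficients of n^2..n^2 in Q*f:
  n^2: a_2 + q1*a_1 = 0, i.e. -276625/24192 + (6725/1008)*q1 = 0.
Solving this linear system: q1 = 11065/6456.
The numerator is Q*f truncated at degree 1: P0 = a_0 = -175/72; P1 = a_1 + q1*a_0 = 8153675/3253824.


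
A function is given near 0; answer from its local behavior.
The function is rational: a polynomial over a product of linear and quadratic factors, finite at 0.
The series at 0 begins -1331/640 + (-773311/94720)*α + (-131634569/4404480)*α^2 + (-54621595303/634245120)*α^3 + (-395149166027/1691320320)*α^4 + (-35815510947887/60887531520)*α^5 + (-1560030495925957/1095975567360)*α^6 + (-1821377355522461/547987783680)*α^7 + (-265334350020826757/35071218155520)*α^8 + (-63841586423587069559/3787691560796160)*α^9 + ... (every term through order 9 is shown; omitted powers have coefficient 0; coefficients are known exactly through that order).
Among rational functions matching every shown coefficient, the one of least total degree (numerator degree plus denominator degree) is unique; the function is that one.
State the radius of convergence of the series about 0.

No rational of total degree below 8 reproduces all 10 coefficients; solving the [2/6] Pade equations on them gives f(α) = (25*α**2/31 + 20*α/37 + 4/5)/((α - 6/11)**3*(α + 4/3)**3), whose expansion matches every shown term.
Denominator factor (α + 4/3)^3: pole of order 3 at -4/3, modulus 4/3.
Denominator factor (α - 6/11)^3: pole of order 3 at 6/11, modulus 6/11.
The radius of convergence is the smallest modulus among the singular points: 6/11.

The radius of convergence is 6/11.


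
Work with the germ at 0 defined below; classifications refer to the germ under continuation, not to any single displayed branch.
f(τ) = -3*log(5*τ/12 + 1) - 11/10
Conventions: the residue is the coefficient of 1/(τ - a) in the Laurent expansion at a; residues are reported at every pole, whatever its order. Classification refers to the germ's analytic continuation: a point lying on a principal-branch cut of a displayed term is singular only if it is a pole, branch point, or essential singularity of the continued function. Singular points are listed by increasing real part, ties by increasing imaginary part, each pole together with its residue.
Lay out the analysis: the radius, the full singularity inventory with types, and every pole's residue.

Branch term (-3)*log(1 - τ/(-12/5)): its argument vanishes at τ = -12/5, a logarithmic branch point, modulus 12/5.
The radius of convergence is the smallest modulus among the singular points: 12/5.

Radius of convergence at 0: 12/5.
At -12/5: a logarithmic branch point.


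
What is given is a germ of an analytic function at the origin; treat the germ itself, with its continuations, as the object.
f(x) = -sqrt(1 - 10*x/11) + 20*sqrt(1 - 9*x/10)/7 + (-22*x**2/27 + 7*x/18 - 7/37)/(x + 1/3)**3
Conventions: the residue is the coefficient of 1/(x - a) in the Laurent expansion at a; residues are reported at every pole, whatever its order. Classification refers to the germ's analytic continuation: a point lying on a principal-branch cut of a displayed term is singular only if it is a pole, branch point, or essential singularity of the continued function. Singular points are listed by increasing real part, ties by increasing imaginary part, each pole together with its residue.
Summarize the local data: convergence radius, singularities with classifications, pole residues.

Radius of convergence at 0: 1/3.
At -1/3: a pole of order 3; residue -22/27.
At 11/10: an algebraic (square-root) branch point.
At 10/9: an algebraic (square-root) branch point.

Denominator factor (x + 1/3)^3: pole of order 3 at -1/3, modulus 1/3.
Branch term (-1)*sqrt(1 - x/(11/10)): its argument vanishes at x = 11/10, a square-root branch point, modulus 11/10.
Branch term (20/7)*sqrt(1 - x/(10/9)): its argument vanishes at x = 10/9, a square-root branch point, modulus 10/9.
The radius of convergence is the smallest modulus among the singular points: 1/3.
The branch terms are analytic at -1/3 and contribute nothing to the residue; only the rational part matters.
At the order-3 pole -1/3 set g(x) = (x - (-1/3))^3*(rational part) = -22*x**2/27 + 7*x/18 - 7/37.
Order-3 pole: residue = g''(a)/2; g''(-1/3) = -44/27, so the residue is -22/27.
List the singular points by increasing real part (a conjugate pair: the negative imaginary part first).
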